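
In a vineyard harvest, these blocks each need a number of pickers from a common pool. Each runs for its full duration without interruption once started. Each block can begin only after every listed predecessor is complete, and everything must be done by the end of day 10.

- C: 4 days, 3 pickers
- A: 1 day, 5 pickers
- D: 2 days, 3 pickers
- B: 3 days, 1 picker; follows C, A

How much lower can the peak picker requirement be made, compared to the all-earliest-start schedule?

Early-start peak: d1:11  d2:6  d3:3  d4:3  d5:1  d6:1  d7:1  d8:0  d9:0  d10:0 ⇒ 11.
Leveled (C@1, A@5, D@6, B@6): d1:3  d2:3  d3:3  d4:3  d5:5  d6:4  d7:4  d8:1  d9:0  d10:0 ⇒ 5.
Reduction 11 − 5 = 6.

6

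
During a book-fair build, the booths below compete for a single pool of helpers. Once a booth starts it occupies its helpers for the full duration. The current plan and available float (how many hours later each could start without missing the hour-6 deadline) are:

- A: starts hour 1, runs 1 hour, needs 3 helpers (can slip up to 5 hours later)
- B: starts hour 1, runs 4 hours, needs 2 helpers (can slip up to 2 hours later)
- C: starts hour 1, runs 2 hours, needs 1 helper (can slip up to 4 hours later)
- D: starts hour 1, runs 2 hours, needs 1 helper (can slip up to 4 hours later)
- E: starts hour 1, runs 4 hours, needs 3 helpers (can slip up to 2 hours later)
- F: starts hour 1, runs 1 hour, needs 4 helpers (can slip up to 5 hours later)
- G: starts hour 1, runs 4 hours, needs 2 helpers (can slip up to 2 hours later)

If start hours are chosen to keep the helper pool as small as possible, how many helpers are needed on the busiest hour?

7

Early-start (A@1, B@1, C@1, D@1, E@1, F@1, G@1) gives peak 16: h1:16  h2:9  h3:7  h4:7  h5:0  h6:0.
Shift E→2, F→6, G→3.
Schedule A@1, B@1, C@1, D@1, E@2, F@6, G@3: h1:7  h2:7  h3:7  h4:7  h5:5  h6:6 — peak 7.
Total helper-hours = 39 over 6 hours ⇒ peak ≥ ⌈39/6⌉ = 7, so 7 is optimal.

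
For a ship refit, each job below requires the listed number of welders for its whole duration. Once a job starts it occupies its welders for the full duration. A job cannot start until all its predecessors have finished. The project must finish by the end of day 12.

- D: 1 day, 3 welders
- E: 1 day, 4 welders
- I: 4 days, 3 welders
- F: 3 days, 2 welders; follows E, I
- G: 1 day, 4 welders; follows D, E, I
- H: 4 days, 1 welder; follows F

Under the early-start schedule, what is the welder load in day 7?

At early start, day 7 has: F.
Demand: 2 = 2.

2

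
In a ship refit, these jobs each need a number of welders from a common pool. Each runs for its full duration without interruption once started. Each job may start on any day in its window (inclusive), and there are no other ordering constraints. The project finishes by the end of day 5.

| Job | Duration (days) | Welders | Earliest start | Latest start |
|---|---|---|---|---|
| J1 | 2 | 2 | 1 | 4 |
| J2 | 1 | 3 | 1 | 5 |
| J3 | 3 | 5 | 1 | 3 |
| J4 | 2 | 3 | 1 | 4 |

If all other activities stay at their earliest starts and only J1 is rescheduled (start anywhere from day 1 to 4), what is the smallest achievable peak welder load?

J1@1: d1:13  d2:10  d3:5  d4:0  d5:0 → peak 13
J1@2: d1:11  d2:10  d3:7  d4:0  d5:0 → peak 11
J1@3: d1:11  d2:8  d3:7  d4:2  d5:0 → peak 11
J1@4: d1:11  d2:8  d3:5  d4:2  d5:2 → peak 11
Best is J1@2, peak 11.

11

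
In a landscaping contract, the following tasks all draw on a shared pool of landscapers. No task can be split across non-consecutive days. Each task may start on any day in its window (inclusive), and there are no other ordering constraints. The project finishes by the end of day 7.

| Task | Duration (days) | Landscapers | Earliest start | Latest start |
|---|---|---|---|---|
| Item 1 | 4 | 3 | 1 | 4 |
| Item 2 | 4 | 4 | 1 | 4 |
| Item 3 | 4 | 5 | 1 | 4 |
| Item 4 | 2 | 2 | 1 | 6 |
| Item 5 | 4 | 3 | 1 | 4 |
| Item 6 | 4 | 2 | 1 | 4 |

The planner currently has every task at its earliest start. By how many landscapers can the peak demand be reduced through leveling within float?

2

Early-start peak: d1:19  d2:19  d3:17  d4:17  d5:0  d6:0  d7:0 ⇒ 19.
Leveled (Item 1@1, Item 2@1, Item 3@1, Item 4@1, Item 5@1, Item 6@3): d1:17  d2:17  d3:17  d4:17  d5:2  d6:2  d7:0 ⇒ 17.
Reduction 19 − 17 = 2.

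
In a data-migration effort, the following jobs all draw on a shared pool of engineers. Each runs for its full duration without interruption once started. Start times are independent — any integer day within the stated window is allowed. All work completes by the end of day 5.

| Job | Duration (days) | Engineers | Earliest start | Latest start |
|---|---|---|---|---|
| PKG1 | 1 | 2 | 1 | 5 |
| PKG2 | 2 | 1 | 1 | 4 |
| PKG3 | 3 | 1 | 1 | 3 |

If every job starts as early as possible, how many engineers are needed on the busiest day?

4

Early-start schedule: PKG1@1, PKG2@1, PKG3@1.
Load per day: day 1: 4, day 2: 2, day 3: 1, day 4: 0, day 5: 0.
Peak is 4.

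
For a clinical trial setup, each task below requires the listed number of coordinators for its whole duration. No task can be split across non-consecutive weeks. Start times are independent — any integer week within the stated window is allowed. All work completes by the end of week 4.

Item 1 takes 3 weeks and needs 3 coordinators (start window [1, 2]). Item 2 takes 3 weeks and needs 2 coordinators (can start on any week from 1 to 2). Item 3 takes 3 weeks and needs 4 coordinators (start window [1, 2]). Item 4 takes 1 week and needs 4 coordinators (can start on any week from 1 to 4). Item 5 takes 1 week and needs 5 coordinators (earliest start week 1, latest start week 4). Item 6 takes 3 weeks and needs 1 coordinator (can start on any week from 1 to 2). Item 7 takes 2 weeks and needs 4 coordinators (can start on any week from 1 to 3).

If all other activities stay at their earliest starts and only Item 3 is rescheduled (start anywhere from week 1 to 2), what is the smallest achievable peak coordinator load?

Item 3@1: w1:23  w2:14  w3:10  w4:0 → peak 23
Item 3@2: w1:19  w2:14  w3:10  w4:4 → peak 19
Best is Item 3@2, peak 19.

19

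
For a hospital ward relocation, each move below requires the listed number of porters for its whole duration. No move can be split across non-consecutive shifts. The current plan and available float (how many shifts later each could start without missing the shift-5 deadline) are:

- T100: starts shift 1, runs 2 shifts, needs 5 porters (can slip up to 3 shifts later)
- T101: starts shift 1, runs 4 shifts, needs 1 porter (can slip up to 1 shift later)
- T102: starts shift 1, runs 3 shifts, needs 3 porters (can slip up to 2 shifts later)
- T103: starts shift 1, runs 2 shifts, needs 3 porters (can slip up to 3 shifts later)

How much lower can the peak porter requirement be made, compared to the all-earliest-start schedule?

5

Early-start peak: s1:12  s2:12  s3:4  s4:1  s5:0 ⇒ 12.
Leveled (T100@1, T101@1, T102@3, T103@3): s1:6  s2:6  s3:7  s4:7  s5:3 ⇒ 7.
Reduction 12 − 7 = 5.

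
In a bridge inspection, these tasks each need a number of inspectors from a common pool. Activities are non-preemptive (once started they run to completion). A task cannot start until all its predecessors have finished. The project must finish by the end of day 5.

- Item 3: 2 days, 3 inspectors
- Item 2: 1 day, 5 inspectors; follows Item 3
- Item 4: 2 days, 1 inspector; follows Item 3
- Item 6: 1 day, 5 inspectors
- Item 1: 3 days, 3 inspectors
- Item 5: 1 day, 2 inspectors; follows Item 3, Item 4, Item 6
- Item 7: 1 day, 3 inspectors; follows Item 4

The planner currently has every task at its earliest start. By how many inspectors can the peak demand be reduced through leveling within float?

Early-start peak: d1:11  d2:6  d3:9  d4:1  d5:5 ⇒ 11.
Leveled (Item 3@1, Item 2@3, Item 4@3, Item 6@1, Item 1@2, Item 5@5, Item 7@5): d1:8  d2:6  d3:9  d4:4  d5:5 ⇒ 9.
Reduction 11 − 9 = 2.

2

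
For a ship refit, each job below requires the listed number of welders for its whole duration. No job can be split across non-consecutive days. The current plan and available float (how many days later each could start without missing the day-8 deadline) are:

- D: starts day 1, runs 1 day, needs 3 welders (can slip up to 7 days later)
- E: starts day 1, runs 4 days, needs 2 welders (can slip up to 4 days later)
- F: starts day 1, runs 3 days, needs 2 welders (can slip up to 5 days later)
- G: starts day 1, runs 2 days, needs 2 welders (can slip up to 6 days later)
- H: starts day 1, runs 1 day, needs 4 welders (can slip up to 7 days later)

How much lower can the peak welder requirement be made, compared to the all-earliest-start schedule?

9

Early-start peak: d1:13  d2:6  d3:4  d4:2  d5:0  d6:0  d7:0  d8:0 ⇒ 13.
Leveled (D@1, E@2, F@2, G@5, H@7): d1:3  d2:4  d3:4  d4:4  d5:4  d6:2  d7:4  d8:0 ⇒ 4.
Reduction 13 − 4 = 9.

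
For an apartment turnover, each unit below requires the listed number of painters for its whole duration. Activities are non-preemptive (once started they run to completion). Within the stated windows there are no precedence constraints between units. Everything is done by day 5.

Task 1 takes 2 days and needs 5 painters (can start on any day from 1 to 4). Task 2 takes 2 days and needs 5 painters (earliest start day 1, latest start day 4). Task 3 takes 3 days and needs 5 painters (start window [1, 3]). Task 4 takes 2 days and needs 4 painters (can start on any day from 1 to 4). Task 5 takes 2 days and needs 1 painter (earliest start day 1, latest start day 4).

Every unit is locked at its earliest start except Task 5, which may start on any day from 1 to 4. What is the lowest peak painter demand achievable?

Task 5@1: d1:20  d2:20  d3:5  d4:0  d5:0 → peak 20
Task 5@2: d1:19  d2:20  d3:6  d4:0  d5:0 → peak 20
Task 5@3: d1:19  d2:19  d3:6  d4:1  d5:0 → peak 19
Task 5@4: d1:19  d2:19  d3:5  d4:1  d5:1 → peak 19
Best is Task 5@3, peak 19.

19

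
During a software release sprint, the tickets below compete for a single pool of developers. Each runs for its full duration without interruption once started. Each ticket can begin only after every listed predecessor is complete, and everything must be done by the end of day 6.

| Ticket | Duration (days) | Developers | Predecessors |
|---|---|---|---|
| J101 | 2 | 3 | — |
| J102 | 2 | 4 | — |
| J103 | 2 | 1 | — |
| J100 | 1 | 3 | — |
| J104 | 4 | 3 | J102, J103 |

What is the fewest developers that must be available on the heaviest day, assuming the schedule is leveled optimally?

Early-start (J101@1, J102@1, J103@1, J100@1, J104@3) gives peak 11: d1:11  d2:8  d3:3  d4:3  d5:3  d6:3.
Shift J101→3, J100→5.
Schedule J101@3, J102@1, J103@1, J100@5, J104@3: d1:5  d2:5  d3:6  d4:6  d5:6  d6:3 — peak 6.
Total developer-days = 31 over 6 days ⇒ peak ≥ ⌈31/6⌉ = 6, so 6 is optimal.

6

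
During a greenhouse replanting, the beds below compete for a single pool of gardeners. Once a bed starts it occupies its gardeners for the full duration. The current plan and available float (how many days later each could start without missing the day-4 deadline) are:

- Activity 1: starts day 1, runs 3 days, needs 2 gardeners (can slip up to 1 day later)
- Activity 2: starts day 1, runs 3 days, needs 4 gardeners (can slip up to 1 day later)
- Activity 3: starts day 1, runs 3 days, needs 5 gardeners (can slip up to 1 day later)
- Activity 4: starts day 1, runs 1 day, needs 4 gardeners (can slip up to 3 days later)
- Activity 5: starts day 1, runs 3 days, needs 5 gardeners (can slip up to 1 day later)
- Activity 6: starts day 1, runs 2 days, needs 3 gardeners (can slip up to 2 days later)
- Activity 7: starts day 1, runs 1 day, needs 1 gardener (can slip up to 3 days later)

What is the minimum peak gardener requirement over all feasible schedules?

19

Early-start (Activity 1@1, Activity 2@1, Activity 3@1, Activity 4@1, Activity 5@1, Activity 6@1, Activity 7@1) gives peak 24: d1:24  d2:19  d3:16  d4:0.
Shift Activity 5→2.
Schedule Activity 1@1, Activity 2@1, Activity 3@1, Activity 4@1, Activity 5@2, Activity 6@1, Activity 7@1: d1:19  d2:19  d3:16  d4:5 — peak 19.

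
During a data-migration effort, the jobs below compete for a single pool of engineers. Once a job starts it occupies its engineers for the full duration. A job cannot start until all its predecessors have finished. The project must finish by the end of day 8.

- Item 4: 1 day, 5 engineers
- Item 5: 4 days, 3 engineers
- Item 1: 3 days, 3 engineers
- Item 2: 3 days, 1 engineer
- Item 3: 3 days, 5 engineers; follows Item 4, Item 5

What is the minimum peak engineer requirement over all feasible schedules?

6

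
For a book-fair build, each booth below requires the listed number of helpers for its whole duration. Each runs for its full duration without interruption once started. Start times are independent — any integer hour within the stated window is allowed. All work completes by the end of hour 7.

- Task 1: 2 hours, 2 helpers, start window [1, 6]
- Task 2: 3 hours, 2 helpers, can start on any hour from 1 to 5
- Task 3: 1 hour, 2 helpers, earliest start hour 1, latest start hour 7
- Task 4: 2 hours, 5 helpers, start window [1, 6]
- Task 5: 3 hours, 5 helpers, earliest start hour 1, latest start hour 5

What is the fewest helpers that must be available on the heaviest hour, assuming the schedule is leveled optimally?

Early-start (Task 1@1, Task 2@1, Task 3@1, Task 4@1, Task 5@1) gives peak 16: h1:16  h2:14  h3:7  h4:0  h5:0  h6:0  h7:0.
Shift Task 4→3, Task 5→5.
Schedule Task 1@1, Task 2@1, Task 3@1, Task 4@3, Task 5@5: h1:6  h2:4  h3:7  h4:5  h5:5  h6:5  h7:5 — peak 7.

7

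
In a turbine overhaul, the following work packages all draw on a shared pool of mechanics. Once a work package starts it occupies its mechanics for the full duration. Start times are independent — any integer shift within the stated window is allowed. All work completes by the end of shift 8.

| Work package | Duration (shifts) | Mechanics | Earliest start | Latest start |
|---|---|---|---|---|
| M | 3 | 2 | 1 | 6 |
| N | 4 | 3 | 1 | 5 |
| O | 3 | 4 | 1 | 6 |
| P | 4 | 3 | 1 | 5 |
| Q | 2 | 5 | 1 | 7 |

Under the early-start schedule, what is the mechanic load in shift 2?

17

At early start, shift 2 has: M, N, O, P, Q.
Demand: 2 + 3 + 4 + 3 + 5 = 17.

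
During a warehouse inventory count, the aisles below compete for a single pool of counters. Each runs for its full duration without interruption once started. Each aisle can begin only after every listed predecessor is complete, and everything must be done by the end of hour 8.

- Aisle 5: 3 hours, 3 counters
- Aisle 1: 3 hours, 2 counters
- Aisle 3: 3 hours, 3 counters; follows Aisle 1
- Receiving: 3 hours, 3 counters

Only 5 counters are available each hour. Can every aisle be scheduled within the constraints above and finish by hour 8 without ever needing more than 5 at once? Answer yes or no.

no

The minimum achievable peak is 6; 5 < 6, so no feasible schedule stays within the cap.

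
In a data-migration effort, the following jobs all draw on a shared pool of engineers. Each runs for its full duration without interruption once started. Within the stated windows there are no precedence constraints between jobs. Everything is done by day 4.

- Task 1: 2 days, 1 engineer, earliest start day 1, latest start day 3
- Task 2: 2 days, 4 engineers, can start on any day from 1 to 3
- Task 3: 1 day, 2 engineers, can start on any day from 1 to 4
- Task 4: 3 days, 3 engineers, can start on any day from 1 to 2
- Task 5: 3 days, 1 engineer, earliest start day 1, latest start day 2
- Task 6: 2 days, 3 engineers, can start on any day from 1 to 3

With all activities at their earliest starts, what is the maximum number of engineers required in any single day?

Early-start schedule: Task 1@1, Task 2@1, Task 3@1, Task 4@1, Task 5@1, Task 6@1.
Load per day: day 1: 14, day 2: 12, day 3: 4, day 4: 0.
Peak is 14.

14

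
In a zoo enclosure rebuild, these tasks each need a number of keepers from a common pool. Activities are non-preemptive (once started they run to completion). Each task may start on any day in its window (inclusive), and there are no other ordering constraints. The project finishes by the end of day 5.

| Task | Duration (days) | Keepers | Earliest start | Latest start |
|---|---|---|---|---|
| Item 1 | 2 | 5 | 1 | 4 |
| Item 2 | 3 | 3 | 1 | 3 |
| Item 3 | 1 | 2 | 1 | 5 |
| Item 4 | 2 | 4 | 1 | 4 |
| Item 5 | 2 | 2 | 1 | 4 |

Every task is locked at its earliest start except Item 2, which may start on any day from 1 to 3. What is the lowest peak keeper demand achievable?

Item 2@1: d1:16  d2:14  d3:3  d4:0  d5:0 → peak 16
Item 2@2: d1:13  d2:14  d3:3  d4:3  d5:0 → peak 14
Item 2@3: d1:13  d2:11  d3:3  d4:3  d5:3 → peak 13
Best is Item 2@3, peak 13.

13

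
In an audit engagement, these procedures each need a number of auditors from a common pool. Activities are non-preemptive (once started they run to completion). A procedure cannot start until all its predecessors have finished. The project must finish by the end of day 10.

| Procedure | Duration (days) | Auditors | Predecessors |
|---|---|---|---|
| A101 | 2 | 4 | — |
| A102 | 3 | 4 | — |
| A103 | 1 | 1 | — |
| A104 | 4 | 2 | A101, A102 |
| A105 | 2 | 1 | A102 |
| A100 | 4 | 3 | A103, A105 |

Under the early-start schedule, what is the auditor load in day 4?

3

At early start, day 4 has: A104, A105.
Demand: 2 + 1 = 3.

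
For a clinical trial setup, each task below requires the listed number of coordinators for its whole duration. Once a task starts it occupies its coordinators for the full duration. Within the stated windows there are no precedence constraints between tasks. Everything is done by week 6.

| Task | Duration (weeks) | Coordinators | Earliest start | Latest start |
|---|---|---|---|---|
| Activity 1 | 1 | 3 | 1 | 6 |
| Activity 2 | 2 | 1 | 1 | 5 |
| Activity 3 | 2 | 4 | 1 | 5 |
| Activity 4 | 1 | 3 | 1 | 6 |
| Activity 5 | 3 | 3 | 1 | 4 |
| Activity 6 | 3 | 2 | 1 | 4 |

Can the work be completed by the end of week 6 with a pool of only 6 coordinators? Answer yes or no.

Schedule Activity 1@1, Activity 2@1, Activity 3@2, Activity 4@6, Activity 5@4, Activity 6@3: w1:4  w2:5  w3:6  w4:5  w5:5  w6:6 — peak 6 ≤ 6.

yes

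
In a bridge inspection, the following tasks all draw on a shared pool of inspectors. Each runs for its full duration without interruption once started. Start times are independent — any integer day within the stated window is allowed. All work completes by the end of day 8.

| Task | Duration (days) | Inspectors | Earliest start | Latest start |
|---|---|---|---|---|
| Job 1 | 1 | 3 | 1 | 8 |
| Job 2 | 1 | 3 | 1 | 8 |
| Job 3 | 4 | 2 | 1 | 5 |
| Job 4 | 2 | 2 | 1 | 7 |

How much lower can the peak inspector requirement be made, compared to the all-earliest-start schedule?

7

Early-start peak: d1:10  d2:4  d3:2  d4:2  d5:0  d6:0  d7:0  d8:0 ⇒ 10.
Leveled (Job 1@1, Job 2@2, Job 3@3, Job 4@7): d1:3  d2:3  d3:2  d4:2  d5:2  d6:2  d7:2  d8:2 ⇒ 3.
Reduction 10 − 3 = 7.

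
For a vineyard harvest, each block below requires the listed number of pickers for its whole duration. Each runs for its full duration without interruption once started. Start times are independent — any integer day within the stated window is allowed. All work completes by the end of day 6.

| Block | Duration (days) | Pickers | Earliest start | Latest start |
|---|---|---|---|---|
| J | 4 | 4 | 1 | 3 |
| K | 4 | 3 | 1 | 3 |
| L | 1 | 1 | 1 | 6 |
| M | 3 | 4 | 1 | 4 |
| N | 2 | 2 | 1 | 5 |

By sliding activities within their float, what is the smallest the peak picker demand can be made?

11

Early-start (J@1, K@1, L@1, M@1, N@1) gives peak 14: d1:14  d2:13  d3:11  d4:7  d5:0  d6:0.
Shift M→2, N→5.
Schedule J@1, K@1, L@1, M@2, N@5: d1:8  d2:11  d3:11  d4:11  d5:2  d6:2 — peak 11.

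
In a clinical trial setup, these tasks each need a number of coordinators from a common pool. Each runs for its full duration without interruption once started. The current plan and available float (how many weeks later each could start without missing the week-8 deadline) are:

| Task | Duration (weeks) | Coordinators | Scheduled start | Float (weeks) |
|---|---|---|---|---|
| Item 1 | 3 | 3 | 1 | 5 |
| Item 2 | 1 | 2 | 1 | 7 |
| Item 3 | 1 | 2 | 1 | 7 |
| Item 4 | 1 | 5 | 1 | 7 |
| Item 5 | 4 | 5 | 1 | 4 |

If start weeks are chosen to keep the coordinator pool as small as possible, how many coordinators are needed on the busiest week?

Early-start (Item 1@1, Item 2@1, Item 3@1, Item 4@1, Item 5@1) gives peak 17: w1:17  w2:8  w3:8  w4:5  w5:0  w6:0  w7:0  w8:0.
Shift Item 3→2, Item 4→4, Item 5→5.
Schedule Item 1@1, Item 2@1, Item 3@2, Item 4@4, Item 5@5: w1:5  w2:5  w3:3  w4:5  w5:5  w6:5  w7:5  w8:5 — peak 5.
Total coordinator-weeks = 38 over 8 weeks ⇒ peak ≥ ⌈38/8⌉ = 5, so 5 is optimal.

5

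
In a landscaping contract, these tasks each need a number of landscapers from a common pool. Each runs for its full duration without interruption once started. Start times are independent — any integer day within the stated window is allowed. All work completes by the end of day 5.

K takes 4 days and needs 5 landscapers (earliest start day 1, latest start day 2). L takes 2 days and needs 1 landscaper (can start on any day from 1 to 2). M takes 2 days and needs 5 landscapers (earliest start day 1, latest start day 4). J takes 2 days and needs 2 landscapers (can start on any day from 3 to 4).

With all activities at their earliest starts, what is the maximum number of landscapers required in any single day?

Early-start schedule: K@1, L@1, M@1, J@3.
Load per day: day 1: 11, day 2: 11, day 3: 7, day 4: 7, day 5: 0.
Peak is 11.

11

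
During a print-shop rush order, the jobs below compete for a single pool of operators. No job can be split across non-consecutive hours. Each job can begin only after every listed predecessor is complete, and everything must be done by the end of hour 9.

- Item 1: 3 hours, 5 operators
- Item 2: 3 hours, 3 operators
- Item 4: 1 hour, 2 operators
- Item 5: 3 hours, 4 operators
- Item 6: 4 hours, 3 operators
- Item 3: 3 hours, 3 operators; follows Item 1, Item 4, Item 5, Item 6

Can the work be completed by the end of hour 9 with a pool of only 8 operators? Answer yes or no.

Schedule Item 1@1, Item 2@6, Item 4@1, Item 5@4, Item 6@2, Item 3@7: h1:7  h2:8  h3:8  h4:7  h5:7  h6:7  h7:6  h8:6  h9:3 — peak 8 ≤ 8.

yes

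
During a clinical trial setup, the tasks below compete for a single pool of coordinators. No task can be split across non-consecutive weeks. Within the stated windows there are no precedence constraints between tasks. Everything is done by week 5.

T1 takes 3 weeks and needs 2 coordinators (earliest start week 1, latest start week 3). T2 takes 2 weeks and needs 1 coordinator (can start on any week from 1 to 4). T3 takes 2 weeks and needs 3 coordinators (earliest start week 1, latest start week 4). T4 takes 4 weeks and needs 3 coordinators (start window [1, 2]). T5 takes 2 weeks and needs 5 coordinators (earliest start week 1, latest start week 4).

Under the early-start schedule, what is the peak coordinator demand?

14

Early-start schedule: T1@1, T2@1, T3@1, T4@1, T5@1.
Load per week: week 1: 14, week 2: 14, week 3: 5, week 4: 3, week 5: 0.
Peak is 14.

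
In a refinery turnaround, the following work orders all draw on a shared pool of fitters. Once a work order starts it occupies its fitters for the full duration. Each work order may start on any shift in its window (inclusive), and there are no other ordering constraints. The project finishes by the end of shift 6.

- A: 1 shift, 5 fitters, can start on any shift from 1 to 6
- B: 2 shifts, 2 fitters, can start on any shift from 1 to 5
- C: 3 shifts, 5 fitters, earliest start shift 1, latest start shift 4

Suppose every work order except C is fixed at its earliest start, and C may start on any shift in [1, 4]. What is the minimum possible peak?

7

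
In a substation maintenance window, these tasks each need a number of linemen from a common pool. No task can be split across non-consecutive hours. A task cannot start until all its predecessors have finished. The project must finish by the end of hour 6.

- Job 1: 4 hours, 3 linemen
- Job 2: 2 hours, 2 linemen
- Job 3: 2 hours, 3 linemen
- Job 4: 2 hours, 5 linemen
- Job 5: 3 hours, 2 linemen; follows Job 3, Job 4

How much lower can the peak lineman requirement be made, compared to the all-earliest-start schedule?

Early-start peak: h1:13  h2:13  h3:5  h4:5  h5:2  h6:0 ⇒ 13.
Leveled (Job 1@3, Job 2@3, Job 3@1, Job 4@1, Job 5@3): h1:8  h2:8  h3:7  h4:7  h5:5  h6:3 ⇒ 8.
Reduction 13 − 8 = 5.

5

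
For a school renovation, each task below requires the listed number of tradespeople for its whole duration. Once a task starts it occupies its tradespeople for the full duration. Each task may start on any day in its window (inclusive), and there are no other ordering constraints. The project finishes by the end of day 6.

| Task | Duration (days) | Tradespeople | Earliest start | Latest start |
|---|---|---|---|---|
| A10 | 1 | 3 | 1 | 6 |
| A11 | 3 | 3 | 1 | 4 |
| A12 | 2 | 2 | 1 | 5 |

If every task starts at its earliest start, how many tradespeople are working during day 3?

3

At early start, day 3 has: A11.
Demand: 3 = 3.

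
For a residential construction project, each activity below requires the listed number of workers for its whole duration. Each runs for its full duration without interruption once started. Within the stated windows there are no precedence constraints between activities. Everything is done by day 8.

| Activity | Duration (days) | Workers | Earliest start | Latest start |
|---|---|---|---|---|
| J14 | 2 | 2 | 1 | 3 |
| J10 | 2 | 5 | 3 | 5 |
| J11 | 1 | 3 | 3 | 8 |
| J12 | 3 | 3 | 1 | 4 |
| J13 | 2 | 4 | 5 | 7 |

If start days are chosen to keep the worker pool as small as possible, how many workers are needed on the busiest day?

5

Early-start (J14@1, J10@3, J11@3, J12@1, J13@5) gives peak 11: d1:5  d2:5  d3:11  d4:5  d5:4  d6:4  d7:0  d8:0.
Shift J10→4, J11→6, J13→7.
Schedule J14@1, J10@4, J11@6, J12@1, J13@7: d1:5  d2:5  d3:3  d4:5  d5:5  d6:3  d7:4  d8:4 — peak 5.
Total worker-days = 34 over 8 days ⇒ peak ≥ ⌈34/8⌉ = 5, so 5 is optimal.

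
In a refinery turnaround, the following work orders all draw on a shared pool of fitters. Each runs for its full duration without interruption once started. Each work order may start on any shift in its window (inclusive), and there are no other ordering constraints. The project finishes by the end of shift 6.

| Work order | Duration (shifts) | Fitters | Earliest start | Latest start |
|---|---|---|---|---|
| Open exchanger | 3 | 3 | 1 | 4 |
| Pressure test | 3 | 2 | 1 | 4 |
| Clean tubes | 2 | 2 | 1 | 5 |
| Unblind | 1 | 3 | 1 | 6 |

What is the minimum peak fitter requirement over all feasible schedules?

Early-start (Open exchanger@1, Pressure test@1, Clean tubes@1, Unblind@1) gives peak 10: s1:10  s2:7  s3:5  s4:0  s5:0  s6:0.
Shift Clean tubes→4, Unblind→4.
Schedule Open exchanger@1, Pressure test@1, Clean tubes@4, Unblind@4: s1:5  s2:5  s3:5  s4:5  s5:2  s6:0 — peak 5.

5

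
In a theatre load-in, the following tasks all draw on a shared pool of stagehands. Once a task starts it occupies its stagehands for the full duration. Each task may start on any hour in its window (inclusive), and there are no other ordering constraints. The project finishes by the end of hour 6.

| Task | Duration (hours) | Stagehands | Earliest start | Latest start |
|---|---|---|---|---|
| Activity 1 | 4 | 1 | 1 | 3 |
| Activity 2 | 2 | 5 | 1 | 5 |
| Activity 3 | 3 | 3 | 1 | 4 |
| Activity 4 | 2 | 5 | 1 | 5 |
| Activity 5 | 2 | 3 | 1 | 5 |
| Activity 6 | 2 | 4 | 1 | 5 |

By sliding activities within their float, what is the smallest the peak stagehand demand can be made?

9

Early-start (Activity 1@1, Activity 2@1, Activity 3@1, Activity 4@1, Activity 5@1, Activity 6@1) gives peak 21: h1:21  h2:21  h3:4  h4:1  h5:0  h6:0.
Shift Activity 4→3, Activity 5→4, Activity 6→5.
Schedule Activity 1@1, Activity 2@1, Activity 3@1, Activity 4@3, Activity 5@4, Activity 6@5: h1:9  h2:9  h3:9  h4:9  h5:7  h6:4 — peak 9.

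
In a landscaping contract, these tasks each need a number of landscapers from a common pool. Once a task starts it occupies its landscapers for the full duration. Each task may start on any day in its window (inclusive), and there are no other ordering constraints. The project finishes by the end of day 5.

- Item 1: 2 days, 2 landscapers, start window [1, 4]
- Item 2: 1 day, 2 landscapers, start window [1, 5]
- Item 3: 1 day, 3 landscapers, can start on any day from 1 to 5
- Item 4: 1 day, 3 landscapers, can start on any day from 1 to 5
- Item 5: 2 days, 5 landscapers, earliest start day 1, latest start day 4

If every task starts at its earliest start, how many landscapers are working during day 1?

15

At early start, day 1 has: Item 1, Item 2, Item 3, Item 4, Item 5.
Demand: 2 + 2 + 3 + 3 + 5 = 15.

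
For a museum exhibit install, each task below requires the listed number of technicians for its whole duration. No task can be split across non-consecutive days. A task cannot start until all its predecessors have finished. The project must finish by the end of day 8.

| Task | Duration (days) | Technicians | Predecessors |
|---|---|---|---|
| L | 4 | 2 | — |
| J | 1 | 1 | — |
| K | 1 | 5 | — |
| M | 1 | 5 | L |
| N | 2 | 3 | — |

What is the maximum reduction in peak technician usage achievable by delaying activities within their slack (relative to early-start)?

Early-start peak: d1:11  d2:5  d3:2  d4:2  d5:5  d6:0  d7:0  d8:0 ⇒ 11.
Leveled (L@1, J@1, K@5, M@6, N@2): d1:3  d2:5  d3:5  d4:2  d5:5  d6:5  d7:0  d8:0 ⇒ 5.
Reduction 11 − 5 = 6.

6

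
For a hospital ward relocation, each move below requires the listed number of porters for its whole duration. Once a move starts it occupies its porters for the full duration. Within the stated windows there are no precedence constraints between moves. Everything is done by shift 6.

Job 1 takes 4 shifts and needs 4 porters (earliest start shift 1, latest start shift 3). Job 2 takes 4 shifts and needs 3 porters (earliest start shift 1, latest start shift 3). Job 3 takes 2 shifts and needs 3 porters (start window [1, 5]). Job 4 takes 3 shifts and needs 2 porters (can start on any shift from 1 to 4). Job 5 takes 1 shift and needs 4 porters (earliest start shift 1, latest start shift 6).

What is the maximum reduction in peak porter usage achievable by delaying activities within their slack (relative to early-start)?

7

Early-start peak: s1:16  s2:12  s3:9  s4:7  s5:0  s6:0 ⇒ 16.
Leveled (Job 1@1, Job 2@1, Job 3@5, Job 4@1, Job 5@5): s1:9  s2:9  s3:9  s4:7  s5:7  s6:3 ⇒ 9.
Reduction 16 − 9 = 7.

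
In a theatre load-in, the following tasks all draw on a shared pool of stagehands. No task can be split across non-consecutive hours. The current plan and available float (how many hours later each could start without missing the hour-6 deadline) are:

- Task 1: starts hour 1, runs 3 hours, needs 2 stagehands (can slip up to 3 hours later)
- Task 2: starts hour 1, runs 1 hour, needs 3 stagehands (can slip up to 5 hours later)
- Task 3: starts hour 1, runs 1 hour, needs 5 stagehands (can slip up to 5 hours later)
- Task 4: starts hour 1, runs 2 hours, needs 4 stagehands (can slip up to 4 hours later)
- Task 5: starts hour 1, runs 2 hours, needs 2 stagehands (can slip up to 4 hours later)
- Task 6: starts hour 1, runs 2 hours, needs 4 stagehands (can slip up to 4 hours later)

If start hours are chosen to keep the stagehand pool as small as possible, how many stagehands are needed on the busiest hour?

Early-start (Task 1@1, Task 2@1, Task 3@1, Task 4@1, Task 5@1, Task 6@1) gives peak 20: h1:20  h2:12  h3:2  h4:0  h5:0  h6:0.
Shift Task 3→4, Task 4→2, Task 5→5, Task 6→5.
Schedule Task 1@1, Task 2@1, Task 3@4, Task 4@2, Task 5@5, Task 6@5: h1:5  h2:6  h3:6  h4:5  h5:6  h6:6 — peak 6.
Total stagehand-hours = 34 over 6 hours ⇒ peak ≥ ⌈34/6⌉ = 6, so 6 is optimal.

6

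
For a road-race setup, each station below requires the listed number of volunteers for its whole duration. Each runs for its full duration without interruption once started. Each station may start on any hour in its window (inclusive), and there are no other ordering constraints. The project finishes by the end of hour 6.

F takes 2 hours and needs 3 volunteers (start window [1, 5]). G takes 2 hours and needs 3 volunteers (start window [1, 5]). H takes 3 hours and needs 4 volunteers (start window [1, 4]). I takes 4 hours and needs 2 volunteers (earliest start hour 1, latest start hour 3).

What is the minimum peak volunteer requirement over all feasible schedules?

Early-start (F@1, G@1, H@1, I@1) gives peak 12: h1:12  h2:12  h3:6  h4:2  h5:0  h6:0.
Shift H→3, I→3.
Schedule F@1, G@1, H@3, I@3: h1:6  h2:6  h3:6  h4:6  h5:6  h6:2 — peak 6.
Total volunteer-hours = 32 over 6 hours ⇒ peak ≥ ⌈32/6⌉ = 6, so 6 is optimal.

6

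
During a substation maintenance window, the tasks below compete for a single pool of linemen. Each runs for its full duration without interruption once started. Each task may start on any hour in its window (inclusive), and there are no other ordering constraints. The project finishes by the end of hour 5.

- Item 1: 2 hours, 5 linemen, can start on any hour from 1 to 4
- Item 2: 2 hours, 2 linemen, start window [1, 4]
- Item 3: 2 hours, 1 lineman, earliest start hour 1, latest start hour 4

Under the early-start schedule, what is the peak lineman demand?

Early-start schedule: Item 1@1, Item 2@1, Item 3@1.
Load per hour: hour 1: 8, hour 2: 8, hour 3: 0, hour 4: 0, hour 5: 0.
Peak is 8.

8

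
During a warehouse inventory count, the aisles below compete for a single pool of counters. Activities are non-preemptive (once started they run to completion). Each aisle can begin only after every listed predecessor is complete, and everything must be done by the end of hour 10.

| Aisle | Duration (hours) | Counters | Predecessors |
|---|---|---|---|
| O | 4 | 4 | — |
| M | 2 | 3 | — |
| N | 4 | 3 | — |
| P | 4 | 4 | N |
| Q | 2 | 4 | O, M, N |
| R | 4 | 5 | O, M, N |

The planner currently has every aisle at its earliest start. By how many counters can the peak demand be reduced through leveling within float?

4

Early-start peak: h1:10  h2:10  h3:7  h4:7  h5:13  h6:13  h7:9  h8:9  h9:0  h10:0 ⇒ 13.
Leveled (O@1, M@5, N@1, P@5, Q@9, R@7): h1:7  h2:7  h3:7  h4:7  h5:7  h6:7  h7:9  h8:9  h9:9  h10:9 ⇒ 9.
Reduction 13 − 9 = 4.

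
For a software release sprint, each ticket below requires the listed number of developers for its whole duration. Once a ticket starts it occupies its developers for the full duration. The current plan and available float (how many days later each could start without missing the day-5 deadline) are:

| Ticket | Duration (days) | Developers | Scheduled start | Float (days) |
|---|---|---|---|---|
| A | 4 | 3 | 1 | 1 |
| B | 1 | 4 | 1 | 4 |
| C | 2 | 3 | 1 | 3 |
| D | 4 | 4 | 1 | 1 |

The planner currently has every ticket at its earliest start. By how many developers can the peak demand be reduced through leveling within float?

Early-start peak: d1:14  d2:10  d3:7  d4:7  d5:0 ⇒ 14.
Leveled (A@1, B@1, C@1, D@2): d1:10  d2:10  d3:7  d4:7  d5:4 ⇒ 10.
Reduction 14 − 10 = 4.

4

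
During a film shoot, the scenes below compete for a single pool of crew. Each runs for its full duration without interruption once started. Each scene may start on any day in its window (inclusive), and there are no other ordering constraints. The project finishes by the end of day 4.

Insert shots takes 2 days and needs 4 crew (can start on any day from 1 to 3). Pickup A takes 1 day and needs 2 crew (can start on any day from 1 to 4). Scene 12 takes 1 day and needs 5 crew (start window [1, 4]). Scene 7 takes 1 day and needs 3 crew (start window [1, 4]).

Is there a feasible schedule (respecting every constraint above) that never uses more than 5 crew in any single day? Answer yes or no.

Schedule Insert shots@1, Pickup A@3, Scene 12@4, Scene 7@3: d1:4  d2:4  d3:5  d4:5 — peak 5 ≤ 5.

yes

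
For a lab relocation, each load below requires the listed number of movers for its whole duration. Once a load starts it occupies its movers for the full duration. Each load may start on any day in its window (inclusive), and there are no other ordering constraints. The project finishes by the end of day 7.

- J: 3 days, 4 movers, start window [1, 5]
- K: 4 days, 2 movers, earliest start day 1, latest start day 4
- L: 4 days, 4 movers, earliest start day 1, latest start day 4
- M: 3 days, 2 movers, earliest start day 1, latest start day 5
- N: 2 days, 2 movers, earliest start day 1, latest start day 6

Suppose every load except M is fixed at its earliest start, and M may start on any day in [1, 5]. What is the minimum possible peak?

12

M@1: d1:14  d2:14  d3:12  d4:6  d5:0  d6:0  d7:0 → peak 14
M@2: d1:12  d2:14  d3:12  d4:8  d5:0  d6:0  d7:0 → peak 14
M@3: d1:12  d2:12  d3:12  d4:8  d5:2  d6:0  d7:0 → peak 12
M@4: d1:12  d2:12  d3:10  d4:8  d5:2  d6:2  d7:0 → peak 12
M@5: d1:12  d2:12  d3:10  d4:6  d5:2  d6:2  d7:2 → peak 12
Best is M@3, peak 12.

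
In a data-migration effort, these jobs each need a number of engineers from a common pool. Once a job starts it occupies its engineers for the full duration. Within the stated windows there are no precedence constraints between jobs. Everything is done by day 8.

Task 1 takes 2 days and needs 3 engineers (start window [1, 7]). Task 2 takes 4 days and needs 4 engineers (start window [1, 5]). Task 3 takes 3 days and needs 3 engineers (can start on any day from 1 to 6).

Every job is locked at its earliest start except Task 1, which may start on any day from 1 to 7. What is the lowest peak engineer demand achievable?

7

Task 1@1: d1:10  d2:10  d3:7  d4:4  d5:0  d6:0  d7:0  d8:0 → peak 10
Task 1@2: d1:7  d2:10  d3:10  d4:4  d5:0  d6:0  d7:0  d8:0 → peak 10
Task 1@3: d1:7  d2:7  d3:10  d4:7  d5:0  d6:0  d7:0  d8:0 → peak 10
Task 1@4: d1:7  d2:7  d3:7  d4:7  d5:3  d6:0  d7:0  d8:0 → peak 7
Task 1@5: d1:7  d2:7  d3:7  d4:4  d5:3  d6:3  d7:0  d8:0 → peak 7
Task 1@6: d1:7  d2:7  d3:7  d4:4  d5:0  d6:3  d7:3  d8:0 → peak 7
Task 1@7: d1:7  d2:7  d3:7  d4:4  d5:0  d6:0  d7:3  d8:3 → peak 7
Best is Task 1@4, peak 7.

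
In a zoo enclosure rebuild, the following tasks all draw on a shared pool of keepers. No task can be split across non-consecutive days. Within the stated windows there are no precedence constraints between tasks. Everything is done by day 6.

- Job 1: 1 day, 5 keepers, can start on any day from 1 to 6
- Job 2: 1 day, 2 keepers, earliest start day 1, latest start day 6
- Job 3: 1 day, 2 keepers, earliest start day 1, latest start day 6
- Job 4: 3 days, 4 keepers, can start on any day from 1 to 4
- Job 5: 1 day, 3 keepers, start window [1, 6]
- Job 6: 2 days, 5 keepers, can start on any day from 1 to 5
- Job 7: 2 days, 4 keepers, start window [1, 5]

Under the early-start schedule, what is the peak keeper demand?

Early-start schedule: Job 1@1, Job 2@1, Job 3@1, Job 4@1, Job 5@1, Job 6@1, Job 7@1.
Load per day: day 1: 25, day 2: 13, day 3: 4, day 4: 0, day 5: 0, day 6: 0.
Peak is 25.

25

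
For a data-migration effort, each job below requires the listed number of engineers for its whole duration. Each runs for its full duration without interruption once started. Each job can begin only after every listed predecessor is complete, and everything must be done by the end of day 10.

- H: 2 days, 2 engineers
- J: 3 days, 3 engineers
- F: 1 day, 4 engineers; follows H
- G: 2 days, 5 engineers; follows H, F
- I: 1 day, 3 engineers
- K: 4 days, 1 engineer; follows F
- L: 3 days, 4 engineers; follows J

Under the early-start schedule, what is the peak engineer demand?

10

Early-start schedule: H@1, J@1, F@3, G@4, I@1, K@4, L@4.
Load per day: day 1: 8, day 2: 5, day 3: 7, day 4: 10, day 5: 10, day 6: 5, day 7: 1, day 8: 0, day 9: 0, day 10: 0.
Peak is 10.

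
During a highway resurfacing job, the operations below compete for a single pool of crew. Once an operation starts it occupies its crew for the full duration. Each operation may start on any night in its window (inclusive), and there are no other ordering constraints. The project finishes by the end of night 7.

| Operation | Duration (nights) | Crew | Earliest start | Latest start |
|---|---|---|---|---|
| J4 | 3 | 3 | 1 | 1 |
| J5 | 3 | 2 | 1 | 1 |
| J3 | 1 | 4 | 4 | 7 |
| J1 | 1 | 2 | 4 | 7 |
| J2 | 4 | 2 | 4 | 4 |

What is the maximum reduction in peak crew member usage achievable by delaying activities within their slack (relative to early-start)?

2

Early-start peak: n1:5  n2:5  n3:5  n4:8  n5:2  n6:2  n7:2 ⇒ 8.
Leveled (J4@1, J5@1, J3@4, J1@5, J2@4): n1:5  n2:5  n3:5  n4:6  n5:4  n6:2  n7:2 ⇒ 6.
Reduction 8 − 6 = 2.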